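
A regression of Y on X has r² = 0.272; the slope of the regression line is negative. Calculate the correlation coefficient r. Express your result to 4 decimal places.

|r| = √0.272 = 0.5215
The association is negative, so r = −0.5215.

-0.5215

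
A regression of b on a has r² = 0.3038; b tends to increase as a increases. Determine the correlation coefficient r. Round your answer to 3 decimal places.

0.551

|r| = √0.3038 = 0.551
The association is positive, so r = 0.551.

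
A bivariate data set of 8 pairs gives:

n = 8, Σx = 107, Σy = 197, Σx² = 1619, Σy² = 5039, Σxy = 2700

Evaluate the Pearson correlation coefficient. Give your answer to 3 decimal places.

0.347

r = (nΣxy − ΣxΣy) / √[(nΣx² − (Σx)²)(nΣy² − (Σy)²)]
Numerator: 8×2700 − 107×197 = 521
Denominator: √[(12952 − 11449)(40312 − 38809)] = √[1503 × 1503] = 1503.0000
r = 521 / 1503.0000 ≈ 0.347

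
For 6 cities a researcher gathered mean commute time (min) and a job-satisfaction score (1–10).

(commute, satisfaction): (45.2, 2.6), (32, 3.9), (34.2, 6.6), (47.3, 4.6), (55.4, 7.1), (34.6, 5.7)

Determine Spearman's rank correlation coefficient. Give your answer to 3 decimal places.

Rank commute: 4, 1, 2, 5, 6, 3
Rank satisfaction: 1, 2, 5, 3, 6, 4
d = rank(commute) − rank(satisfaction): 3, -1, -3, 2, 0, -1; Σd² = 24
ρ = 1 − 6Σd² / [n(n²−1)] = 1 − 6×24 / (6×35) = 1 − 144/210 ≈ 0.314

0.314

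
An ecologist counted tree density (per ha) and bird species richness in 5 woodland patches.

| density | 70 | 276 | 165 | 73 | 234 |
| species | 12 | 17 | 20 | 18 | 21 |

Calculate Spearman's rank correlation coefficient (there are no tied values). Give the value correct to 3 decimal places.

0.400

Rank density: 1, 5, 3, 2, 4
Rank species: 1, 2, 4, 3, 5
d = rank(density) − rank(species): 0, 3, -1, -1, -1; Σd² = 12
ρ = 1 − 6Σd² / [n(n²−1)] = 1 − 6×12 / (5×24) = 1 − 72/120 ≈ 0.400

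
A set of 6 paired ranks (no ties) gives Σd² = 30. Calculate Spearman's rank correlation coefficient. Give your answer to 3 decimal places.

ρ = 1 − 6Σd² / [n(n²−1)] = 1 − 6×30 / (6×35)
  = 1 − 180/210 = 1 − 0.8571 ≈ 0.143

0.143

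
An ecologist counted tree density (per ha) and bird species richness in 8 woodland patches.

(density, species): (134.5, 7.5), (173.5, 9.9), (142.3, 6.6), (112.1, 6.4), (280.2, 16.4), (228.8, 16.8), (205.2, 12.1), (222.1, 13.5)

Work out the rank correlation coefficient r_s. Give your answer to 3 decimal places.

0.952

Rank density: 2, 4, 3, 1, 8, 7, 5, 6
Rank species: 3, 4, 2, 1, 7, 8, 5, 6
d = rank(density) − rank(species): -1, 0, 1, 0, 1, -1, 0, 0; Σd² = 4
ρ = 1 − 6Σd² / [n(n²−1)] = 1 − 6×4 / (8×63) = 1 − 24/504 ≈ 0.952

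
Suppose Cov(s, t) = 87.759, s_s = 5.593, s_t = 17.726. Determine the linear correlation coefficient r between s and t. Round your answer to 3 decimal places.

r = Cov(s,t) / (s_s · s_t) = 87.759 / (5.593 × 17.726)
  = 87.759 / 99.1415 ≈ 0.885

0.885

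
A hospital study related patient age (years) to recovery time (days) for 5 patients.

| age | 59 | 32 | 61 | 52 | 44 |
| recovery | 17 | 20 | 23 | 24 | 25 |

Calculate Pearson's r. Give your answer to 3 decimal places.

n = 5, Σx = 248, Σy = 109, Σx² = 12866, Σy² = 2419, Σxy = 5394
nΣxy − ΣxΣy = 26970 − 27032 = -62
nΣx² − (Σx)² = 64330 − 61504 = 2826; nΣy² − (Σy)² = 12095 − 11881 = 214
r = -62 / √(2826 × 214) = -62 / 777.6657 ≈ -0.080

-0.080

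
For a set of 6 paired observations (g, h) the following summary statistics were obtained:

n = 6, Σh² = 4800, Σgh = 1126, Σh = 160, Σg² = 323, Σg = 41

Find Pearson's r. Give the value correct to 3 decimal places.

r = (nΣgh − ΣgΣh) / √[(nΣg² − (Σg)²)(nΣh² − (Σh)²)]
Numerator: 6×1126 − 41×160 = 196
Denominator: √[(1938 − 1681)(28800 − 25600)] = √[257 × 3200] = 906.8627
r = 196 / 906.8627 ≈ 0.216

0.216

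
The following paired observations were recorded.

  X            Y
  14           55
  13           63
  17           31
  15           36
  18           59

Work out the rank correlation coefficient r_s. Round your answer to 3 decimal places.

-0.400

Rank X: 2, 1, 4, 3, 5
Rank Y: 3, 5, 1, 2, 4
d = rank(X) − rank(Y): -1, -4, 3, 1, 1; Σd² = 28
ρ = 1 − 6Σd² / [n(n²−1)] = 1 − 6×28 / (5×24) = 1 − 168/120 ≈ -0.400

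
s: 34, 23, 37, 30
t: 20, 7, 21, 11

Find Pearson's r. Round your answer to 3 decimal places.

n = 4, Σs = 124, Σt = 59, Σs² = 3954, Σt² = 1011, Σst = 1948
nΣst − ΣsΣt = 7792 − 7316 = 476
nΣs² − (Σs)² = 15816 − 15376 = 440; nΣt² − (Σt)² = 4044 − 3481 = 563
r = 476 / √(440 × 563) = 476 / 497.7148 ≈ 0.956

0.956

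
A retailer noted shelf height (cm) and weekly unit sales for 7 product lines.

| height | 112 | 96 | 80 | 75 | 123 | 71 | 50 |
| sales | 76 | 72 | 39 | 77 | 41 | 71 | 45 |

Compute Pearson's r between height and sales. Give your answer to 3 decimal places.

0.055

n = 7, Σx = 607, Σy = 421, Σx² = 56455, Σy² = 27157, Σxy = 36653
nΣxy − ΣxΣy = 256571 − 255547 = 1024
nΣx² − (Σx)² = 395185 − 368449 = 26736; nΣy² − (Σy)² = 190099 − 177241 = 12858
r = 1024 / √(26736 × 12858) = 1024 / 18541.0757 ≈ 0.055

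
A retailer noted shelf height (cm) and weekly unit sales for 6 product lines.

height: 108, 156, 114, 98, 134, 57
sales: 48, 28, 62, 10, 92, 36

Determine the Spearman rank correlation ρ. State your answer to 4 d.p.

Rank height: 3, 6, 4, 2, 5, 1
Rank sales: 4, 2, 5, 1, 6, 3
d = rank(height) − rank(sales): -1, 4, -1, 1, -1, -2; Σd² = 24
ρ = 1 − 6Σd² / [n(n²−1)] = 1 − 6×24 / (6×35) = 1 − 144/210 ≈ 0.3143

0.3143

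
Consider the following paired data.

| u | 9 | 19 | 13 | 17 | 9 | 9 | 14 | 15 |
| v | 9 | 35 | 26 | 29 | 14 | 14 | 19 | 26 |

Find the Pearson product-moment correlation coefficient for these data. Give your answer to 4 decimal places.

n = 8, Σu = 105, Σv = 172, Σu² = 1483, Σv² = 4252, Σuv = 2485
nΣuv − ΣuΣv = 19880 − 18060 = 1820
nΣu² − (Σu)² = 11864 − 11025 = 839; nΣv² − (Σv)² = 34016 − 29584 = 4432
r = 1820 / √(839 × 4432) = 1820 / 1928.3278 ≈ 0.9438

0.9438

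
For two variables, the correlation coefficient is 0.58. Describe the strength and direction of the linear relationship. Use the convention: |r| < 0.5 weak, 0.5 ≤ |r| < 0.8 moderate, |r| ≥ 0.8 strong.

moderate positive

r = 0.58 > 0 so the relationship is positive.
|r| = 0.58, which falls in the moderate range.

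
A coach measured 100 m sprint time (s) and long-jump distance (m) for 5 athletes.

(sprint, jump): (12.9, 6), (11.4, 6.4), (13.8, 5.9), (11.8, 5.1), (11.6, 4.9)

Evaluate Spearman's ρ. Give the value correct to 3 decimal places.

-0.100

Rank sprint: 4, 1, 5, 3, 2
Rank jump: 4, 5, 3, 2, 1
d = rank(sprint) − rank(jump): 0, -4, 2, 1, 1; Σd² = 22
ρ = 1 − 6Σd² / [n(n²−1)] = 1 − 6×22 / (5×24) = 1 − 132/120 ≈ -0.100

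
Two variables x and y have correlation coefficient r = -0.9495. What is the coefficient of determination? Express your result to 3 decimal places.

r² = (-0.9495)² = 0.902

0.902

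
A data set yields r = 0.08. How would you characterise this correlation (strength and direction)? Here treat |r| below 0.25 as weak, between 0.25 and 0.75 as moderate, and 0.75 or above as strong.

r = 0.08 > 0 so the relationship is positive.
|r| = 0.08, which falls in the weak range.

weak positive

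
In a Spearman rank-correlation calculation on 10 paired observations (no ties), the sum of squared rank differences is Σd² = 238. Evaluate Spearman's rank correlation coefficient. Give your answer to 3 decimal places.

ρ = 1 − 6Σd² / [n(n²−1)] = 1 − 6×238 / (10×99)
  = 1 − 1428/990 = 1 − 1.4424 ≈ -0.442

-0.442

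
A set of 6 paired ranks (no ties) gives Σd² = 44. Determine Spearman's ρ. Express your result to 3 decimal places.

ρ = 1 − 6Σd² / [n(n²−1)] = 1 − 6×44 / (6×35)
  = 1 − 264/210 = 1 − 1.2571 ≈ -0.257

-0.257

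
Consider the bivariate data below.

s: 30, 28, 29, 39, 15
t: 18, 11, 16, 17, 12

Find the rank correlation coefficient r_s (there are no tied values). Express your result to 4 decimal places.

0.8000

Rank s: 4, 2, 3, 5, 1
Rank t: 5, 1, 3, 4, 2
d = rank(s) − rank(t): -1, 1, 0, 1, -1; Σd² = 4
ρ = 1 − 6Σd² / [n(n²−1)] = 1 − 6×4 / (5×24) = 1 − 24/120 ≈ 0.8000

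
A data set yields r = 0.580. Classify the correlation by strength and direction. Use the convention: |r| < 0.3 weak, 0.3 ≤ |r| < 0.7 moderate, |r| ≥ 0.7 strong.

r = 0.580 > 0 so the relationship is positive.
|r| = 0.580, which falls in the moderate range.

moderate positive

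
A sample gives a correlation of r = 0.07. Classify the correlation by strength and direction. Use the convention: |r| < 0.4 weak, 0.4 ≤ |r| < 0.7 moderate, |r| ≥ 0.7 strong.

r = 0.07 > 0 so the relationship is positive.
|r| = 0.07, which falls in the weak range.

weak positive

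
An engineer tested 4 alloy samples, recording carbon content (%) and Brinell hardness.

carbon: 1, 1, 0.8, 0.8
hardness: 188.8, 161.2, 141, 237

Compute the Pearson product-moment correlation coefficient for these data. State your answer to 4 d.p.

-0.1944

n = 4, Σx = 3.6, Σy = 728, Σx² = 3.28, Σy² = 137680.88, Σxy = 652.4
nΣxy − ΣxΣy = 2609.6 − 2620.8 = -11.2
nΣx² − (Σx)² = 13.12 − 12.96 = 0.16; nΣy² − (Σy)² = 550723.52 − 529984 = 20739.52
r = -11.2 / √(0.16 × 20739.52) = -11.2 / 57.6049 ≈ -0.1944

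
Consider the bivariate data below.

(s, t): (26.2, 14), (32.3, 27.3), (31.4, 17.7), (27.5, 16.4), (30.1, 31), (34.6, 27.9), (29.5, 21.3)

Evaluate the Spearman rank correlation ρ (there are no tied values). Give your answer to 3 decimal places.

0.714

Rank s: 1, 6, 5, 2, 4, 7, 3
Rank t: 1, 5, 3, 2, 7, 6, 4
d = rank(s) − rank(t): 0, 1, 2, 0, -3, 1, -1; Σd² = 16
ρ = 1 − 6Σd² / [n(n²−1)] = 1 − 6×16 / (7×48) = 1 − 96/336 ≈ 0.714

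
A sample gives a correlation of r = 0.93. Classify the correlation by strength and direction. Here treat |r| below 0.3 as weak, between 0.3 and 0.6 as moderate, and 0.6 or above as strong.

strong positive

r = 0.93 > 0 so the relationship is positive.
|r| = 0.93, which falls in the strong range.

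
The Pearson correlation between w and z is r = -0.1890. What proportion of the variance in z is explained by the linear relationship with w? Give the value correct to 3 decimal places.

r² = (-0.1890)² = 0.036

0.036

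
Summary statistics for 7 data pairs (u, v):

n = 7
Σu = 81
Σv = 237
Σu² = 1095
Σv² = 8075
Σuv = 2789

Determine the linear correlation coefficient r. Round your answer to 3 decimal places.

r = (nΣuv − ΣuΣv) / √[(nΣu² − (Σu)²)(nΣv² − (Σv)²)]
Numerator: 7×2789 − 81×237 = 326
Denominator: √[(7665 − 6561)(56525 − 56169)] = √[1104 × 356] = 626.9163
r = 326 / 626.9163 ≈ 0.520

0.520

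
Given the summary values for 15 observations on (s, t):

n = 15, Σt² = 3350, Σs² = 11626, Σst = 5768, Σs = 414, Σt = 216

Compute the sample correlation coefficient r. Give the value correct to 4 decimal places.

-0.8853

r = (nΣst − ΣsΣt) / √[(nΣs² − (Σs)²)(nΣt² − (Σt)²)]
Numerator: 15×5768 − 414×216 = -2904
Denominator: √[(174390 − 171396)(50250 − 46656)] = √[2994 × 3594] = 3280.3104
r = -2904 / 3280.3104 ≈ -0.8853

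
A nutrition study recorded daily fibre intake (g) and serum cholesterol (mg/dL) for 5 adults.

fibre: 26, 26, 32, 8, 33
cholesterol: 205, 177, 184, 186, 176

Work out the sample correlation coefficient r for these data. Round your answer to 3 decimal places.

-0.179

n = 5, Σx = 125, Σy = 928, Σx² = 3529, Σy² = 172782, Σxy = 23116
nΣxy − ΣxΣy = 115580 − 116000 = -420
nΣx² − (Σx)² = 17645 − 15625 = 2020; nΣy² − (Σy)² = 863910 − 861184 = 2726
r = -420 / √(2020 × 2726) = -420 / 2346.5975 ≈ -0.179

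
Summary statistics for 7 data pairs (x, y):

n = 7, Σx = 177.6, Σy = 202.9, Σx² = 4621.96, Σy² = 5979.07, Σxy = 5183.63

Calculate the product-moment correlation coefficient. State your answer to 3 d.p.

r = (nΣxy − ΣxΣy) / √[(nΣx² − (Σx)²)(nΣy² − (Σy)²)]
Numerator: 7×5183.63 − 177.6×202.9 = 250.37
Denominator: √[(32353.72 − 31541.76)(41853.49 − 41168.41)] = √[811.96 × 685.08] = 745.8268
r = 250.37 / 745.8268 ≈ 0.336

0.336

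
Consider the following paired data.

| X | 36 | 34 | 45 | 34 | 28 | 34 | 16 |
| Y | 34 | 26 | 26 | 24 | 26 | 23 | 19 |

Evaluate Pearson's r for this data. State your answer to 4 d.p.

n = 7, ΣX = 227, ΣY = 178, ΣX² = 7829, ΣY² = 4650, ΣXY = 5908
nΣXY − ΣXΣY = 41356 − 40406 = 950
nΣX² − (ΣX)² = 54803 − 51529 = 3274; nΣY² − (ΣY)² = 32550 − 31684 = 866
r = 950 / √(3274 × 866) = 950 / 1683.8302 ≈ 0.5642

0.5642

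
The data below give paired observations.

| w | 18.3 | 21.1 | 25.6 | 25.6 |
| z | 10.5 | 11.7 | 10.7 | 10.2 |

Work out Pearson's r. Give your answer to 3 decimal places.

-0.308

n = 4, Σw = 90.6, Σz = 43.1, Σw² = 2090.82, Σz² = 465.67, Σwz = 974.06
nΣwz − ΣwΣz = 3896.24 − 3904.86 = -8.62
nΣw² − (Σw)² = 8363.28 − 8208.36 = 154.92; nΣz² − (Σz)² = 1862.68 − 1857.61 = 5.07
r = -8.62 / √(154.92 × 5.07) = -8.62 / 28.0258 ≈ -0.308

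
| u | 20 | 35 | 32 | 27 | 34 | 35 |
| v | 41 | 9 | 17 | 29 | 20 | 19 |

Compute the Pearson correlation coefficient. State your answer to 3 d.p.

-0.939

n = 6, Σu = 183, Σv = 135, Σu² = 5759, Σv² = 3653, Σuv = 3807
nΣuv − ΣuΣv = 22842 − 24705 = -1863
nΣu² − (Σu)² = 34554 − 33489 = 1065; nΣv² − (Σv)² = 21918 − 18225 = 3693
r = -1863 / √(1065 × 3693) = -1863 / 1983.1906 ≈ -0.939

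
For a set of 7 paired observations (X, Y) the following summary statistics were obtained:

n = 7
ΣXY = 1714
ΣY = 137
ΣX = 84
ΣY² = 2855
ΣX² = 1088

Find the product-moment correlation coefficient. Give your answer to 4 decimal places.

0.5938

r = (nΣXY − ΣXΣY) / √[(nΣX² − (ΣX)²)(nΣY² − (ΣY)²)]
Numerator: 7×1714 − 84×137 = 490
Denominator: √[(7616 − 7056)(19985 − 18769)] = √[560 × 1216] = 825.2030
r = 490 / 825.2030 ≈ 0.5938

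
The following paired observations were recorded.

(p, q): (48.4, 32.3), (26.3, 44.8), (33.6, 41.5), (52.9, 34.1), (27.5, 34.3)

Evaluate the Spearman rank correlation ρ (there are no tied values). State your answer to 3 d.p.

Rank p: 4, 1, 3, 5, 2
Rank q: 1, 5, 4, 2, 3
d = rank(p) − rank(q): 3, -4, -1, 3, -1; Σd² = 36
ρ = 1 − 6Σd² / [n(n²−1)] = 1 − 6×36 / (5×24) = 1 − 216/120 ≈ -0.800

-0.800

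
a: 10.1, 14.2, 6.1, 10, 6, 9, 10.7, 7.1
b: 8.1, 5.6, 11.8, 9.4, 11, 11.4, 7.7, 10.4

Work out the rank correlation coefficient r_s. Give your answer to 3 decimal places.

Rank a: 6, 8, 2, 5, 1, 4, 7, 3
Rank b: 3, 1, 8, 4, 6, 7, 2, 5
d = rank(a) − rank(b): 3, 7, -6, 1, -5, -3, 5, -2; Σd² = 158
ρ = 1 − 6Σd² / [n(n²−1)] = 1 − 6×158 / (8×63) = 1 − 948/504 ≈ -0.881

-0.881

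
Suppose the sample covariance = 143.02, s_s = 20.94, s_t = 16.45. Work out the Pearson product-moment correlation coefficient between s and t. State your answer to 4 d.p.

0.4152

r = Cov(s,t) / (s_s · s_t) = 143.02 / (20.94 × 16.45)
  = 143.02 / 344.4630 ≈ 0.4152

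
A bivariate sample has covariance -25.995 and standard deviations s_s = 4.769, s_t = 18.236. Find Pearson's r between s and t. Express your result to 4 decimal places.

r = Cov(s,t) / (s_s · s_t) = -25.995 / (4.769 × 18.236)
  = -25.995 / 86.9675 ≈ -0.2989

-0.2989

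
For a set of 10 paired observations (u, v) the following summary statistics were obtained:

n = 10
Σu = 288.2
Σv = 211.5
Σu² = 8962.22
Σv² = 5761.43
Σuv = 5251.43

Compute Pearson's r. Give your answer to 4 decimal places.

r = (nΣuv − ΣuΣv) / √[(nΣu² − (Σu)²)(nΣv² − (Σv)²)]
Numerator: 10×5251.43 − 288.2×211.5 = -8440
Denominator: √[(89622.2 − 83059.24)(57614.3 − 44732.25)] = √[6562.96 × 12882.05] = 9194.8017
r = -8440 / 9194.8017 ≈ -0.9179

-0.9179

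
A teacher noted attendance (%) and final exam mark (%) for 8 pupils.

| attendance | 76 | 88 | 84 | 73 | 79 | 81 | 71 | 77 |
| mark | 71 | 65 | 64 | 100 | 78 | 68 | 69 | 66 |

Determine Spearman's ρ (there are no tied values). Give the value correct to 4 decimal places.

-0.6905

Rank attendance: 3, 8, 7, 2, 5, 6, 1, 4
Rank mark: 6, 2, 1, 8, 7, 4, 5, 3
d = rank(attendance) − rank(mark): -3, 6, 6, -6, -2, 2, -4, 1; Σd² = 142
ρ = 1 − 6Σd² / [n(n²−1)] = 1 − 6×142 / (8×63) = 1 − 852/504 ≈ -0.6905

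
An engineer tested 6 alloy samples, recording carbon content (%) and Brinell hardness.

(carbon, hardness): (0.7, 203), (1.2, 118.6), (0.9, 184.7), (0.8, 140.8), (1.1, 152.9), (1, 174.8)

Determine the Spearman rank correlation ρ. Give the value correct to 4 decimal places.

-0.6571

Rank carbon: 1, 6, 3, 2, 5, 4
Rank hardness: 6, 1, 5, 2, 3, 4
d = rank(carbon) − rank(hardness): -5, 5, -2, 0, 2, 0; Σd² = 58
ρ = 1 − 6Σd² / [n(n²−1)] = 1 − 6×58 / (6×35) = 1 − 348/210 ≈ -0.6571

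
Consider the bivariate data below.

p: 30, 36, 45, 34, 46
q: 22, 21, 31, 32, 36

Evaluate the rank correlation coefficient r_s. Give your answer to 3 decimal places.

0.500

Rank p: 1, 3, 4, 2, 5
Rank q: 2, 1, 3, 4, 5
d = rank(p) − rank(q): -1, 2, 1, -2, 0; Σd² = 10
ρ = 1 − 6Σd² / [n(n²−1)] = 1 − 6×10 / (5×24) = 1 − 60/120 ≈ 0.500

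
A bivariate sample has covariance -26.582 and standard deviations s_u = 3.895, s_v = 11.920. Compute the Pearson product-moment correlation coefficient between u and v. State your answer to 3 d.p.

r = Cov(u,v) / (s_u · s_v) = -26.582 / (3.895 × 11.920)
  = -26.582 / 46.4284 ≈ -0.573

-0.573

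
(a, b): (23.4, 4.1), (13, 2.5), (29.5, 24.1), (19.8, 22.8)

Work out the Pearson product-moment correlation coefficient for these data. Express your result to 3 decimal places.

0.599

n = 4, Σa = 85.7, Σb = 53.5, Σa² = 1978.85, Σb² = 1123.71, Σab = 1290.83
nΣab − ΣaΣb = 5163.32 − 4584.95 = 578.37
nΣa² − (Σa)² = 7915.4 − 7344.49 = 570.91; nΣb² − (Σb)² = 4494.84 − 2862.25 = 1632.59
r = 578.37 / √(570.91 × 1632.59) = 578.37 / 965.4336 ≈ 0.599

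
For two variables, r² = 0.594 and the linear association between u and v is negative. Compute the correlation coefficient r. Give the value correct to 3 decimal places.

-0.771

|r| = √0.594 = 0.771
The association is negative, so r = −0.771.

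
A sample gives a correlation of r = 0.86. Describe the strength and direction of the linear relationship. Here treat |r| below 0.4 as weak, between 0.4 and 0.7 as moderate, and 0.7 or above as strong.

r = 0.86 > 0 so the relationship is positive.
|r| = 0.86, which falls in the strong range.

strong positive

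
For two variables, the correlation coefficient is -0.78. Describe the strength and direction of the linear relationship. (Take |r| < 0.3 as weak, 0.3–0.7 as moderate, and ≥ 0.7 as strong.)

r = -0.78 < 0 so the relationship is negative.
|r| = 0.78, which falls in the strong range.

strong negative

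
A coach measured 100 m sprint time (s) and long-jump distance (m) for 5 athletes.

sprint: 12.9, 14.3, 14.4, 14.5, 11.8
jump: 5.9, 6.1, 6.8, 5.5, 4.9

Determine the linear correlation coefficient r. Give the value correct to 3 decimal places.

0.683

n = 5, Σx = 67.9, Σy = 29.2, Σx² = 927.75, Σy² = 172.52, Σxy = 398.83
nΣxy − ΣxΣy = 1994.15 − 1982.68 = 11.47
nΣx² − (Σx)² = 4638.75 − 4610.41 = 28.34; nΣy² − (Σy)² = 862.6 − 852.64 = 9.96
r = 11.47 / √(28.34 × 9.96) = 11.47 / 16.8008 ≈ 0.683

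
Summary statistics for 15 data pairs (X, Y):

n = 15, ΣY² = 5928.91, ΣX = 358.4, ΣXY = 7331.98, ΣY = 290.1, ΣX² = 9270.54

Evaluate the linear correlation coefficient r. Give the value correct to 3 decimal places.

r = (nΣXY − ΣXΣY) / √[(nΣX² − (ΣX)²)(nΣY² − (ΣY)²)]
Numerator: 15×7331.98 − 358.4×290.1 = 6007.86
Denominator: √[(139058.1 − 128450.56)(88933.65 − 84158.01)] = √[10607.54 × 4775.64] = 7117.4288
r = 6007.86 / 7117.4288 ≈ 0.844

0.844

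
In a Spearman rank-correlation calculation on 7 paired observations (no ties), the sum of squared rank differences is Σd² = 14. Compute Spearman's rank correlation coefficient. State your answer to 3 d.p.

ρ = 1 − 6Σd² / [n(n²−1)] = 1 − 6×14 / (7×48)
  = 1 − 84/336 = 1 − 0.2500 ≈ 0.750

0.750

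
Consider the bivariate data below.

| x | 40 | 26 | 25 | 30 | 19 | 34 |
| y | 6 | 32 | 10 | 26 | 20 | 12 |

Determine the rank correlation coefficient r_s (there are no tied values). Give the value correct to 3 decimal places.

Rank x: 6, 3, 2, 4, 1, 5
Rank y: 1, 6, 2, 5, 4, 3
d = rank(x) − rank(y): 5, -3, 0, -1, -3, 2; Σd² = 48
ρ = 1 − 6Σd² / [n(n²−1)] = 1 − 6×48 / (6×35) = 1 − 288/210 ≈ -0.371

-0.371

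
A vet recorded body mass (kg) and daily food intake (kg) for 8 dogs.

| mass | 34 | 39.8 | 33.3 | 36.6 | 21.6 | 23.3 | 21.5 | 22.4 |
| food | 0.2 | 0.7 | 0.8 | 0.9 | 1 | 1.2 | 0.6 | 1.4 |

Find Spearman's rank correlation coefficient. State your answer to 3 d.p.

Rank mass: 6, 8, 5, 7, 2, 4, 1, 3
Rank food: 1, 3, 4, 5, 6, 7, 2, 8
d = rank(mass) − rank(food): 5, 5, 1, 2, -4, -3, -1, -5; Σd² = 106
ρ = 1 − 6Σd² / [n(n²−1)] = 1 − 6×106 / (8×63) = 1 − 636/504 ≈ -0.262

-0.262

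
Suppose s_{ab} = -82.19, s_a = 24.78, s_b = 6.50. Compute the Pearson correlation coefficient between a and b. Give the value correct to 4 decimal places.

r = Cov(a,b) / (s_a · s_b) = -82.19 / (24.78 × 6.50)
  = -82.19 / 161.0700 ≈ -0.5103

-0.5103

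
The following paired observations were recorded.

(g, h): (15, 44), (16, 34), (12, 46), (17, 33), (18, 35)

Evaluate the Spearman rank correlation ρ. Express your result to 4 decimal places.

-0.7000

Rank g: 2, 3, 1, 4, 5
Rank h: 4, 2, 5, 1, 3
d = rank(g) − rank(h): -2, 1, -4, 3, 2; Σd² = 34
ρ = 1 − 6Σd² / [n(n²−1)] = 1 − 6×34 / (5×24) = 1 − 204/120 ≈ -0.7000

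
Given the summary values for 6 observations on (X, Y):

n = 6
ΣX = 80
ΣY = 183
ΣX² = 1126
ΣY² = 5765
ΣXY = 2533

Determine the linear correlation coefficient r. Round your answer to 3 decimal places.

r = (nΣXY − ΣXΣY) / √[(nΣX² − (ΣX)²)(nΣY² − (ΣY)²)]
Numerator: 6×2533 − 80×183 = 558
Denominator: √[(6756 − 6400)(34590 − 33489)] = √[356 × 1101] = 626.0639
r = 558 / 626.0639 ≈ 0.891

0.891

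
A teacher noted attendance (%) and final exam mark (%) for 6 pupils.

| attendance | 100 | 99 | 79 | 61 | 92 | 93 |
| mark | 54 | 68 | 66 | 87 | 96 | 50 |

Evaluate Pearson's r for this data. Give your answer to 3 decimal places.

n = 6, Σx = 524, Σy = 421, Σx² = 46876, Σy² = 31181, Σxy = 36135
nΣxy − ΣxΣy = 216810 − 220604 = -3794
nΣx² − (Σx)² = 281256 − 274576 = 6680; nΣy² − (Σy)² = 187086 − 177241 = 9845
r = -3794 / √(6680 × 9845) = -3794 / 8109.5376 ≈ -0.468

-0.468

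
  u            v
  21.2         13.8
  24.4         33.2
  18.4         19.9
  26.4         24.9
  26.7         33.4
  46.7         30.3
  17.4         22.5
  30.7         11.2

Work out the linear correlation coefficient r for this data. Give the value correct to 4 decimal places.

n = 8, Σu = 211.9, Σv = 189.2, Σu² = 6219.35, Σv² = 4974.04, Σuv = 5168.29
nΣuv − ΣuΣv = 41346.32 − 40091.48 = 1254.84
nΣu² − (Σu)² = 49754.8 − 44901.61 = 4853.19; nΣv² − (Σv)² = 39792.32 − 35796.64 = 3995.68
r = 1254.84 / √(4853.19 × 3995.68) = 1254.84 / 4403.6115 ≈ 0.2850

0.2850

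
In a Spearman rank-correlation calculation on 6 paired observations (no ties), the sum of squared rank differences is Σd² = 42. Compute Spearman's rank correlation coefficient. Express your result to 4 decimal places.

-0.2000

ρ = 1 − 6Σd² / [n(n²−1)] = 1 − 6×42 / (6×35)
  = 1 − 252/210 = 1 − 1.20000 ≈ -0.2000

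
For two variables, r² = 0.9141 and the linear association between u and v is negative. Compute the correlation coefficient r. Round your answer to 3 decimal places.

|r| = √0.9141 = 0.956
The association is negative, so r = −0.956.

-0.956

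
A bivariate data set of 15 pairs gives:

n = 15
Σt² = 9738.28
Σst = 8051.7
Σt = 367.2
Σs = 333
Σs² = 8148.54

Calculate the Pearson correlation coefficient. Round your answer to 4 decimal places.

-0.1331

r = (nΣst − ΣsΣt) / √[(nΣs² − (Σs)²)(nΣt² − (Σt)²)]
Numerator: 15×8051.7 − 333×367.2 = -1502.1
Denominator: √[(122228.1 − 110889)(146074.2 − 134835.84)] = √[11339.1 × 11238.36] = 11288.6176
r = -1502.1 / 11288.6176 ≈ -0.1331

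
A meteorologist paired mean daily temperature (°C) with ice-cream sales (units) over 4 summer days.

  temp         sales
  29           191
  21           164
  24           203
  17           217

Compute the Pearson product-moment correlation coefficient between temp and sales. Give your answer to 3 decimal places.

-0.256

n = 4, Σx = 91, Σy = 775, Σx² = 2147, Σy² = 151675, Σxy = 17544
nΣxy − ΣxΣy = 70176 − 70525 = -349
nΣx² − (Σx)² = 8588 − 8281 = 307; nΣy² − (Σy)² = 606700 − 600625 = 6075
r = -349 / √(307 × 6075) = -349 / 1365.6592 ≈ -0.256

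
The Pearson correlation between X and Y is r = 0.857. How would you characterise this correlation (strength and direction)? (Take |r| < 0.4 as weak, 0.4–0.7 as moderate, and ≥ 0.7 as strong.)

r = 0.857 > 0 so the relationship is positive.
|r| = 0.857, which falls in the strong range.

strong positive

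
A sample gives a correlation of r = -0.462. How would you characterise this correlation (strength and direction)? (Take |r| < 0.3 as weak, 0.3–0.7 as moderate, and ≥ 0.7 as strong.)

r = -0.462 < 0 so the relationship is negative.
|r| = 0.462, which falls in the moderate range.

moderate negative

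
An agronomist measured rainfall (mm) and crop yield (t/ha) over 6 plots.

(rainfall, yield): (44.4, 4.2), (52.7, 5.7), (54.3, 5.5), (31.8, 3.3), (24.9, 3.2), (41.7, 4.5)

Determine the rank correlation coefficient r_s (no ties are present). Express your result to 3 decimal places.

0.886

Rank rainfall: 4, 5, 6, 2, 1, 3
Rank yield: 3, 6, 5, 2, 1, 4
d = rank(rainfall) − rank(yield): 1, -1, 1, 0, 0, -1; Σd² = 4
ρ = 1 − 6Σd² / [n(n²−1)] = 1 − 6×4 / (6×35) = 1 − 24/210 ≈ 0.886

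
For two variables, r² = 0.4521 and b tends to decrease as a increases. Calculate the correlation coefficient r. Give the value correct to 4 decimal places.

-0.6724

|r| = √0.4521 = 0.6724
The association is negative, so r = −0.6724.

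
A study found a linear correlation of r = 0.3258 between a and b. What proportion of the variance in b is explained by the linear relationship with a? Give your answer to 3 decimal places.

0.106

r² = (0.3258)² = 0.106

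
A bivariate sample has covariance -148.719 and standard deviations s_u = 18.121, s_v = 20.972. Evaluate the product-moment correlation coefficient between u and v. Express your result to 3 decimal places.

r = Cov(u,v) / (s_u · s_v) = -148.719 / (18.121 × 20.972)
  = -148.719 / 380.0336 ≈ -0.391

-0.391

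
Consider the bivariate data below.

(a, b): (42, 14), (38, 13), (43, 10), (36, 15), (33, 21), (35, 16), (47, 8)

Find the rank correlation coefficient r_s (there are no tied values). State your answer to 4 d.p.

Rank a: 5, 4, 6, 3, 1, 2, 7
Rank b: 4, 3, 2, 5, 7, 6, 1
d = rank(a) − rank(b): 1, 1, 4, -2, -6, -4, 6; Σd² = 110
ρ = 1 − 6Σd² / [n(n²−1)] = 1 − 6×110 / (7×48) = 1 − 660/336 ≈ -0.9643

-0.9643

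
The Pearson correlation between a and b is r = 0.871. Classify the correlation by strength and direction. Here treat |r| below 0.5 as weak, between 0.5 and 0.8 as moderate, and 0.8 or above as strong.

r = 0.871 > 0 so the relationship is positive.
|r| = 0.871, which falls in the strong range.

strong positive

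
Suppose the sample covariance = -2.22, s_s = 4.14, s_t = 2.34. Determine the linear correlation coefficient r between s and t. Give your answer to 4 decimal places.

-0.2292

r = Cov(s,t) / (s_s · s_t) = -2.22 / (4.14 × 2.34)
  = -2.22 / 9.6876 ≈ -0.2292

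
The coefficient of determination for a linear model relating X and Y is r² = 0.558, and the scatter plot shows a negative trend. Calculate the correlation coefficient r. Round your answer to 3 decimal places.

|r| = √0.558 = 0.747
The association is negative, so r = −0.747.

-0.747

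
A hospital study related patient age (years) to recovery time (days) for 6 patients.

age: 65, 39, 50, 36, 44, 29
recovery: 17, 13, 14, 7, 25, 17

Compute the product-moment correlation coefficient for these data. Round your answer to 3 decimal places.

0.216

n = 6, Σx = 263, Σy = 93, Σx² = 12319, Σy² = 1617, Σxy = 4157
nΣxy − ΣxΣy = 24942 − 24459 = 483
nΣx² − (Σx)² = 73914 − 69169 = 4745; nΣy² − (Σy)² = 9702 − 8649 = 1053
r = 483 / √(4745 × 1053) = 483 / 2235.2819 ≈ 0.216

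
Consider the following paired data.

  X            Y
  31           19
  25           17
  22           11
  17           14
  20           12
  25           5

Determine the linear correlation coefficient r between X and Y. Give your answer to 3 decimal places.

0.326

n = 6, ΣX = 140, ΣY = 78, ΣX² = 3384, ΣY² = 1136, ΣXY = 1859
nΣXY − ΣXΣY = 11154 − 10920 = 234
nΣX² − (ΣX)² = 20304 − 19600 = 704; nΣY² − (ΣY)² = 6816 − 6084 = 732
r = 234 / √(704 × 732) = 234 / 717.8635 ≈ 0.326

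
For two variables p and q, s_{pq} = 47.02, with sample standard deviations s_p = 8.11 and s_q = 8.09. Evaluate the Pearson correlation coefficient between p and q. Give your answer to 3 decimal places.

0.717

r = Cov(p,q) / (s_p · s_q) = 47.02 / (8.11 × 8.09)
  = 47.02 / 65.6099 ≈ 0.717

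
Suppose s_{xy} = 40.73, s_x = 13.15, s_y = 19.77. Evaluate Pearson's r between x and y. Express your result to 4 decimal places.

r = Cov(x,y) / (s_x · s_y) = 40.73 / (13.15 × 19.77)
  = 40.73 / 259.9755 ≈ 0.1567

0.1567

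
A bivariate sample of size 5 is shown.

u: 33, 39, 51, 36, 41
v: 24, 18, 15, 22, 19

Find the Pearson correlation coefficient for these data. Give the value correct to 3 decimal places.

-0.936

n = 5, Σu = 200, Σv = 98, Σu² = 8188, Σv² = 1970, Σuv = 3830
nΣuv − ΣuΣv = 19150 − 19600 = -450
nΣu² − (Σu)² = 40940 − 40000 = 940; nΣv² − (Σv)² = 9850 − 9604 = 246
r = -450 / √(940 × 246) = -450 / 480.8742 ≈ -0.936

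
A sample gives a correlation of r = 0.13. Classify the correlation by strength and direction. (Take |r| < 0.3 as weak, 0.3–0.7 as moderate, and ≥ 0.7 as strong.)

r = 0.13 > 0 so the relationship is positive.
|r| = 0.13, which falls in the weak range.

weak positive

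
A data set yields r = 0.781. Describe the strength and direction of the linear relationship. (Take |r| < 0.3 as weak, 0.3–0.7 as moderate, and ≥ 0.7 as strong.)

r = 0.781 > 0 so the relationship is positive.
|r| = 0.781, which falls in the strong range.

strong positive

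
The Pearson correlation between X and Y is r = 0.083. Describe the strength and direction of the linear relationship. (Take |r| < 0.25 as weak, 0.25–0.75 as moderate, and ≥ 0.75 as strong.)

r = 0.083 > 0 so the relationship is positive.
|r| = 0.083, which falls in the weak range.

weak positive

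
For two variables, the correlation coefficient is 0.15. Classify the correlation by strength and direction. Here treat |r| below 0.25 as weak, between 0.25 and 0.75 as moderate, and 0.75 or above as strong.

weak positive

r = 0.15 > 0 so the relationship is positive.
|r| = 0.15, which falls in the weak range.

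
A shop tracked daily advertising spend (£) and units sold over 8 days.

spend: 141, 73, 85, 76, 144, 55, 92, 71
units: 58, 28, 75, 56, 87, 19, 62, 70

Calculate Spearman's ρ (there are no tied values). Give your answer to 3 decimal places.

0.619

Rank spend: 7, 3, 5, 4, 8, 1, 6, 2
Rank units: 4, 2, 7, 3, 8, 1, 5, 6
d = rank(spend) − rank(units): 3, 1, -2, 1, 0, 0, 1, -4; Σd² = 32
ρ = 1 − 6Σd² / [n(n²−1)] = 1 − 6×32 / (8×63) = 1 − 192/504 ≈ 0.619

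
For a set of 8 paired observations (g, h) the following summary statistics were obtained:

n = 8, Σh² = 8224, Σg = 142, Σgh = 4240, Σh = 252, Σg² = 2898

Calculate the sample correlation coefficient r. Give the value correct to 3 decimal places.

r = (nΣgh − ΣgΣh) / √[(nΣg² − (Σg)²)(nΣh² − (Σh)²)]
Numerator: 8×4240 − 142×252 = -1864
Denominator: √[(23184 − 20164)(65792 − 63504)] = √[3020 × 2288] = 2628.6422
r = -1864 / 2628.6422 ≈ -0.709

-0.709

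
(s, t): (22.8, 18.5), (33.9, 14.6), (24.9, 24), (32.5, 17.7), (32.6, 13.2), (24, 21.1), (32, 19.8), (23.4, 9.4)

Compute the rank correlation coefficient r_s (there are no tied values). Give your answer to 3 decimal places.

Rank s: 1, 8, 4, 6, 7, 3, 5, 2
Rank t: 5, 3, 8, 4, 2, 7, 6, 1
d = rank(s) − rank(t): -4, 5, -4, 2, 5, -4, -1, 1; Σd² = 104
ρ = 1 − 6Σd² / [n(n²−1)] = 1 − 6×104 / (8×63) = 1 − 624/504 ≈ -0.238

-0.238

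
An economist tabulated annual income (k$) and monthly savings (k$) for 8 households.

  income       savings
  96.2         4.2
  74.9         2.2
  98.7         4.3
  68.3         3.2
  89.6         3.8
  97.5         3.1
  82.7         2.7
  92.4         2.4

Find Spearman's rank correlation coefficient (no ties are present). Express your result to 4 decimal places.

0.5238

Rank income: 6, 2, 8, 1, 4, 7, 3, 5
Rank savings: 7, 1, 8, 5, 6, 4, 3, 2
d = rank(income) − rank(savings): -1, 1, 0, -4, -2, 3, 0, 3; Σd² = 40
ρ = 1 − 6Σd² / [n(n²−1)] = 1 − 6×40 / (8×63) = 1 − 240/504 ≈ 0.5238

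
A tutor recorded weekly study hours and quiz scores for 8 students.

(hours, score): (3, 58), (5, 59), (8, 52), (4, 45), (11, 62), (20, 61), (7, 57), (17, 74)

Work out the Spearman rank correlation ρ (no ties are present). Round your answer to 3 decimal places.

Rank hours: 1, 3, 5, 2, 6, 8, 4, 7
Rank score: 4, 5, 2, 1, 7, 6, 3, 8
d = rank(hours) − rank(score): -3, -2, 3, 1, -1, 2, 1, -1; Σd² = 30
ρ = 1 − 6Σd² / [n(n²−1)] = 1 − 6×30 / (8×63) = 1 − 180/504 ≈ 0.643

0.643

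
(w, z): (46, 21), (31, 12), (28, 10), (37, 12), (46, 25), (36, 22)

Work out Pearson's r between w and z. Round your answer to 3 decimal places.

n = 6, Σw = 224, Σz = 102, Σw² = 8642, Σz² = 1938, Σwz = 4004
nΣwz − ΣwΣz = 24024 − 22848 = 1176
nΣw² − (Σw)² = 51852 − 50176 = 1676; nΣz² − (Σz)² = 11628 − 10404 = 1224
r = 1176 / √(1676 × 1224) = 1176 / 1432.2793 ≈ 0.821

0.821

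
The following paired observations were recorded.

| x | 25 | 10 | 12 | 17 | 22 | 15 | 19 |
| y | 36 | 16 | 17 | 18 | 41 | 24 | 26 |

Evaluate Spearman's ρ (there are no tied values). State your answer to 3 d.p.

Rank x: 7, 1, 2, 4, 6, 3, 5
Rank y: 6, 1, 2, 3, 7, 4, 5
d = rank(x) − rank(y): 1, 0, 0, 1, -1, -1, 0; Σd² = 4
ρ = 1 − 6Σd² / [n(n²−1)] = 1 − 6×4 / (7×48) = 1 − 24/336 ≈ 0.929

0.929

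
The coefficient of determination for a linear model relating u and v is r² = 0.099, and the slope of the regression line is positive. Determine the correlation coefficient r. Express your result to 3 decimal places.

|r| = √0.099 = 0.315
The association is positive, so r = 0.315.

0.315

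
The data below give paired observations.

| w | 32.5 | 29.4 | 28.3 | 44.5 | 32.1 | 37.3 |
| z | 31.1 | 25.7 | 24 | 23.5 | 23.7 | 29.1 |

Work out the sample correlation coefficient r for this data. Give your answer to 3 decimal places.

-0.068

n = 6, Σw = 204.1, Σz = 157.1, Σw² = 7123.45, Σz² = 4164.45, Σwz = 5337.48
nΣwz − ΣwΣz = 32024.88 − 32064.11 = -39.23
nΣw² − (Σw)² = 42740.7 − 41656.81 = 1083.89; nΣz² − (Σz)² = 24986.7 − 24680.41 = 306.29
r = -39.23 / √(1083.89 × 306.29) = -39.23 / 576.1811 ≈ -0.068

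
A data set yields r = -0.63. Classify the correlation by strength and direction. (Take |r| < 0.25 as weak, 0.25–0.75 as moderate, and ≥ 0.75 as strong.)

r = -0.63 < 0 so the relationship is negative.
|r| = 0.63, which falls in the moderate range.

moderate negative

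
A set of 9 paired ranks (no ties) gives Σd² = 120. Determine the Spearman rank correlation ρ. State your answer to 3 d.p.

ρ = 1 − 6Σd² / [n(n²−1)] = 1 − 6×120 / (9×80)
  = 1 − 720/720 = 1 − 1.0000 ≈ 0.000

0.000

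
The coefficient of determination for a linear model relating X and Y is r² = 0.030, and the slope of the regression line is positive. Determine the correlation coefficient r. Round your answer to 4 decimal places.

0.1732

|r| = √0.030 = 0.1732
The association is positive, so r = 0.1732.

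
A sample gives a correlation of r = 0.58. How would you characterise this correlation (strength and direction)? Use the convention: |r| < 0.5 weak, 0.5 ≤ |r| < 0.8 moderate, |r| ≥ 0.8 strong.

r = 0.58 > 0 so the relationship is positive.
|r| = 0.58, which falls in the moderate range.

moderate positive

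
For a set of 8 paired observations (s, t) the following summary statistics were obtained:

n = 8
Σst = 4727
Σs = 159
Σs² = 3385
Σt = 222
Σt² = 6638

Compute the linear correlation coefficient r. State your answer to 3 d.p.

0.961

r = (nΣst − ΣsΣt) / √[(nΣs² − (Σs)²)(nΣt² − (Σt)²)]
Numerator: 8×4727 − 159×222 = 2518
Denominator: √[(27080 − 25281)(53104 − 49284)] = √[1799 × 3820] = 2621.4843
r = 2518 / 2621.4843 ≈ 0.961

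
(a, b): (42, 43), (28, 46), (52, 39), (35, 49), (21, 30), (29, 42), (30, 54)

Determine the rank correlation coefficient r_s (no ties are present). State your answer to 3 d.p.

Rank a: 6, 2, 7, 5, 1, 3, 4
Rank b: 4, 5, 2, 6, 1, 3, 7
d = rank(a) − rank(b): 2, -3, 5, -1, 0, 0, -3; Σd² = 48
ρ = 1 − 6Σd² / [n(n²−1)] = 1 − 6×48 / (7×48) = 1 − 288/336 ≈ 0.143

0.143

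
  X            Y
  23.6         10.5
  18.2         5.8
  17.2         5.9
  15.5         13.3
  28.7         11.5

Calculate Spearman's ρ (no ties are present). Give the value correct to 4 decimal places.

Rank X: 4, 3, 2, 1, 5
Rank Y: 3, 1, 2, 5, 4
d = rank(X) − rank(Y): 1, 2, 0, -4, 1; Σd² = 22
ρ = 1 − 6Σd² / [n(n²−1)] = 1 − 6×22 / (5×24) = 1 − 132/120 ≈ -0.1000

-0.1000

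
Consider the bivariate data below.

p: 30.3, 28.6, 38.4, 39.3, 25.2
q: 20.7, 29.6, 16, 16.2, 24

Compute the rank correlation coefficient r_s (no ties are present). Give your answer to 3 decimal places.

Rank p: 3, 2, 4, 5, 1
Rank q: 3, 5, 1, 2, 4
d = rank(p) − rank(q): 0, -3, 3, 3, -3; Σd² = 36
ρ = 1 − 6Σd² / [n(n²−1)] = 1 − 6×36 / (5×24) = 1 − 216/120 ≈ -0.800

-0.800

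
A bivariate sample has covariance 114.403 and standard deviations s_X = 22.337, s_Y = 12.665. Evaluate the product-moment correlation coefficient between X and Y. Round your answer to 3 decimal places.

r = Cov(X,Y) / (s_X · s_Y) = 114.403 / (22.337 × 12.665)
  = 114.403 / 282.8981 ≈ 0.404

0.404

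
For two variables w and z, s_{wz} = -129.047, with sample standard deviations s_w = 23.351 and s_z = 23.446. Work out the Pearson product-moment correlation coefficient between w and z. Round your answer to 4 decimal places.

-0.2357

r = Cov(w,z) / (s_w · s_z) = -129.047 / (23.351 × 23.446)
  = -129.047 / 547.4875 ≈ -0.2357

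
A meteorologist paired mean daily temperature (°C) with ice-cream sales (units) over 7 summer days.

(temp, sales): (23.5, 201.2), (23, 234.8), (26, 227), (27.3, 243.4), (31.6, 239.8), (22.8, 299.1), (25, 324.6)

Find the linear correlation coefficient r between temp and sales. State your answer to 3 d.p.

-0.151

n = 7, Σx = 179.2, Σy = 1769.9, Σx² = 4645.94, Σy² = 458715.05, Σxy = 45187.58
nΣxy − ΣxΣy = 316313.06 − 317166.08 = -853.02
nΣx² − (Σx)² = 32521.58 − 32112.64 = 408.94; nΣy² − (Σy)² = 3211005.35 − 3132546.01 = 78459.34
r = -853.02 / √(408.94 × 78459.34) = -853.02 / 5664.3766 ≈ -0.151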